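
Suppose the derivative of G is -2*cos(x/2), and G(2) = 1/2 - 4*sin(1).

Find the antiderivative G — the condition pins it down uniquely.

G(x) = 1/2 - 4*sin(x/2)

Differentiate the proposed G(x) back; it has to land on the given G'(x).
A general antiderivative is -4*sin(x/2) + C.
The condition gives C = 1/2 - 4*sin(1) - (-4*sin(1)) = 1/2.
So G(x) = 1/2 - 4*sin(x/2).
Check: d/dx[1/2 - 4*sin(x/2)] = -2*cos(x/2) = G'(x).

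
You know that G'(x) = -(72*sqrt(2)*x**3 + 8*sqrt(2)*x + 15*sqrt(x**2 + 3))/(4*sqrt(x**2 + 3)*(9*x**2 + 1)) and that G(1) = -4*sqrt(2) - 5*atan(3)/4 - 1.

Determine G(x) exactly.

For G(x) to be correct, d/dx[G] must agree with the stated G'(x) identically.
A general antiderivative is -2*sqrt(2*x**2 + 6) - 5*atan(3*x)/4 + C.
The condition gives C = -4*sqrt(2) - 5*atan(3)/4 - 1 - (-4*sqrt(2) - 5*atan(3)/4) = -1.
So G(x) = -2*sqrt(2*x**2 + 6) - 5*atan(3*x)/4 - 1.
Check: d/dx[-2*sqrt(2*x**2 + 6) - 5*atan(3*x)/4 - 1] = (-72*sqrt(2)*x**3 - 8*sqrt(2)*x - 15*sqrt(x**2 + 3))/(36*x**2*sqrt(x**2 + 3) + 4*sqrt(x**2 + 3)), which equals G'(x).

G(x) = -2*sqrt(2*x**2 + 6) - 5*atan(3*x)/4 - 1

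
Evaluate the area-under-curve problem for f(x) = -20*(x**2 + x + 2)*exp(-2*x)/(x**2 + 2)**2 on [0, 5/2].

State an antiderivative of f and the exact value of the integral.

f has the shape u'v + uv' for u = 20/(2*x**2 + 4) and v = exp(-2*x) — it is the derivative of the product u*v.
F(x) = 20*exp(-2*x)/(2*x**2 + 4) is an antiderivative of f.
Check: d/dx[20*exp(-2*x)/(2*x**2 + 4)] = (-20*x**2 - 20*x - 40)/(x**4*exp(2*x) + 4*x**2*exp(2*x) + 4*exp(2*x)), which equals f(x).
F(5/2) = 40*exp(-5)/33; F(0) = 5.
Integral = F(5/2) - F(0) = -5 + 40*exp(-5)/33.

Antiderivative: F(x) = 20*exp(-2*x)/(2*x**2 + 4); value = -5 + 40*exp(-5)/33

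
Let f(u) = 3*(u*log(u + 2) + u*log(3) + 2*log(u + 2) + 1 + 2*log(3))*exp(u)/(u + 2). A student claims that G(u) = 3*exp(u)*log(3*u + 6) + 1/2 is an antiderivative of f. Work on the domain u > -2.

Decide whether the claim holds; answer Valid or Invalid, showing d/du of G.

d/du[G] = (3*u*exp(u)*log(u + 2) + 3*u*exp(u)*log(3) + 6*exp(u)*log(u + 2) + 3*exp(u) + 6*exp(u)*log(3))/(u + 2)
This equals f(u) exactly, so the claim holds.

Valid - differentiating G returns exactly f.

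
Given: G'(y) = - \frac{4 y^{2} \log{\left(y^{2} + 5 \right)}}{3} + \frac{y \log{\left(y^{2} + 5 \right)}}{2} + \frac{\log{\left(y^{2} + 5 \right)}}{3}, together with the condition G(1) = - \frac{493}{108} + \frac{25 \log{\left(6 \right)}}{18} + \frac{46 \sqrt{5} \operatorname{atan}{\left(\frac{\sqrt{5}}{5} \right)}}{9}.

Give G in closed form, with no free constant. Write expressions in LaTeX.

G(y) = \frac{32 y^{3} - 27 y^{2} + 3 y \left(- 16 y^{2} + 9 y + 12\right) \log{\left(y^{2} + 5 \right)} - 552 y + 135 \log{\left(y^{2} + 5 \right)} + 552 \sqrt{5} \operatorname{atan}{\left(\frac{\sqrt{5} y}{5} \right)} + 54}{108}

Integrate term by term and add the pieces.
A general antiderivative is \frac{8 y^{3}}{27} - \frac{y^{2}}{4} - \frac{46 y}{9} + \left(- \frac{4 y^{3}}{9} + \frac{y^{2}}{4} + \frac{y}{3}\right) \log{\left(y^{2} + 5 \right)} + \frac{5 \log{\left(y^{2} + 5 \right)}}{4} + \frac{46 \sqrt{5} \operatorname{atan}{\left(\frac{\sqrt{5} y}{5} \right)}}{9} + C.
The condition gives C = - \frac{493}{108} + \frac{25 \log{\left(6 \right)}}{18} + \frac{46 \sqrt{5} \operatorname{atan}{\left(\frac{\sqrt{5}}{5} \right)}}{9} - (- \frac{547}{108} + \frac{25 \log{\left(6 \right)}}{18} + \frac{46 \sqrt{5} \operatorname{atan}{\left(\frac{\sqrt{5}}{5} \right)}}{9}) = \frac{1}{2}.
So G(y) = \frac{32 y^{3} - 27 y^{2} + 3 y \left(- 16 y^{2} + 9 y + 12\right) \log{\left(y^{2} + 5 \right)} - 552 y + 135 \log{\left(y^{2} + 5 \right)} + 552 \sqrt{5} \operatorname{atan}{\left(\frac{\sqrt{5} y}{5} \right)} + 54}{108}.
Check: d/dy[\frac{32 y^{3} - 27 y^{2} + 3 y \left(- 16 y^{2} + 9 y + 12\right) \log{\left(y^{2} + 5 \right)} - 552 y + 135 \log{\left(y^{2} + 5 \right)} + 552 \sqrt{5} \operatorname{atan}{\left(\frac{\sqrt{5} y}{5} \right)} + 54}{108}] = - \frac{4 y^{2} \log{\left(y^{2} + 5 \right)}}{3} + \frac{y \log{\left(y^{2} + 5 \right)}}{2} + \frac{\log{\left(y^{2} + 5 \right)}}{3} = G'(y).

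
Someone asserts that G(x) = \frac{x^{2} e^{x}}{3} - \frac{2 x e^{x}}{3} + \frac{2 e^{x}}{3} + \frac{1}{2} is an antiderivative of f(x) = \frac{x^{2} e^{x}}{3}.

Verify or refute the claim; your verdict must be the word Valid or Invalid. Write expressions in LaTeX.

d/dx[G] = \frac{x^{2} e^{x}}{3}
This equals f(x) exactly, so the claim holds.

Valid. The derivative of G reproduces f.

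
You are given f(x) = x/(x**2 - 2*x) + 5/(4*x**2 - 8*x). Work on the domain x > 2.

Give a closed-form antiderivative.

An antiderivative is F(x) = (-5*log(x) + 13*log(x - 2))/8.

The denominator factors as 4*x*(x - 2); partial fractions split f into directly integrable pieces: 13/(8*(x - 2)) - 5/(8*x).
Check: d/dx[(-5*log(x) + 13*log(x - 2))/8] = (4*x + 5)/(4*x**2 - 8*x), which equals f(x).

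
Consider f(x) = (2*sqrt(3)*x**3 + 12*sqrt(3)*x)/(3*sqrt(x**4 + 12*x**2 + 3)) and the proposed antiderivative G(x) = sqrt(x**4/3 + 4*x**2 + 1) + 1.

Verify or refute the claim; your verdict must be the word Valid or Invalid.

Valid - differentiating G returns exactly f.

d/dx[G] = (2*sqrt(3)*x**3 + 12*sqrt(3)*x)/(3*sqrt(x**4 + 12*x**2 + 3))
This equals f(x) exactly, so the claim holds.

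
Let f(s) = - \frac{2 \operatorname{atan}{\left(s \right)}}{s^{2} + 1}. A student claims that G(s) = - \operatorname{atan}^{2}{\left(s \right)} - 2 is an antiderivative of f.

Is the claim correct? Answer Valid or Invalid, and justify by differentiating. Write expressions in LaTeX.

d/ds[G] = - \frac{2 \operatorname{atan}{\left(s \right)}}{s^{2} + 1}
This equals f(s) exactly, so the claim holds.

Valid. The derivative of G reproduces f.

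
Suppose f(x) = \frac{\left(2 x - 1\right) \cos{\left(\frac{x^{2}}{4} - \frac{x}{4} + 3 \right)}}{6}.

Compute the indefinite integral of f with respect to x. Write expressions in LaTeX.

The substitution u = \frac{x^{2}}{4} - \frac{x}{4} + 3 works: f is exactly (dF/du)*(du/dx) for that inner function.
Check: d/dx[\frac{2 \sin{\left(\frac{x^{2}}{4} - \frac{x}{4} + 3 \right)}}{3}] = \frac{x \cos{\left(\frac{x^{2}}{4} - \frac{x}{4} + 3 \right)}}{3} - \frac{\cos{\left(\frac{x^{2}}{4} - \frac{x}{4} + 3 \right)}}{6}, which equals f(x).

F(x) = \frac{2 \sin{\left(\frac{x^{2}}{4} - \frac{x}{4} + 3 \right)}}{3} + C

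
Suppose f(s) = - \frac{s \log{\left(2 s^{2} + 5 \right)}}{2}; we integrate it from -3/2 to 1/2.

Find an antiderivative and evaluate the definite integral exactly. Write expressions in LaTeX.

Check any antiderivative F(s) by computing F'(s) and comparing it with f(s).
F(s) = - \frac{s^{2} \log{\left(2 s^{2} + 5 \right)}}{4} + \frac{s^{2}}{4} - \frac{5 \log{\left(2 s^{2} + 5 \right)}}{8} is an antiderivative of f.
Check: d/ds[- \frac{s^{2} \log{\left(2 s^{2} + 5 \right)}}{4} + \frac{s^{2}}{4} - \frac{5 \log{\left(2 s^{2} + 5 \right)}}{8}] = - \frac{s \log{\left(2 s^{2} + 5 \right)}}{2} = f(s).
F(1/2) = \frac{1}{16} - \frac{11 \log{\left(\frac{11}{2} \right)}}{16}; F(-3/2) = \frac{9}{16} - \frac{19 \log{\left(\frac{19}{2} \right)}}{16}.
Integral = F(1/2) - F(-3/2) = - \frac{11 \log{\left(\frac{11}{2} \right)}}{16} - \frac{1}{2} + \frac{19 \log{\left(\frac{19}{2} \right)}}{16}.

Antiderivative: F(s) = - \frac{s^{2} \log{\left(2 s^{2} + 5 \right)}}{4} + \frac{s^{2}}{4} - \frac{5 \log{\left(2 s^{2} + 5 \right)}}{8}; value = - \frac{11 \log{\left(\frac{11}{2} \right)}}{16} - \frac{1}{2} + \frac{19 \log{\left(\frac{19}{2} \right)}}{16}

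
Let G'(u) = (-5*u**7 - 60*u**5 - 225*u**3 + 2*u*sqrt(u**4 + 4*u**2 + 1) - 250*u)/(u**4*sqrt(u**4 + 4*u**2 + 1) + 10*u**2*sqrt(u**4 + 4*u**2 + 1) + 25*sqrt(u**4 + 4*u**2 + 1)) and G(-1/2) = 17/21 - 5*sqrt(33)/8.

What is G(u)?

G(u) = (2*u**2 - 5*(u**2 + 5)*sqrt(u**4 + 4*u**2 + 1) + 8)/(2*(u**2 + 5))

The proposed G(u) is checked by its d/du: the result must match the given G'(u).
A general antiderivative is -5*sqrt(u**4 + 4*u**2 + 1)/2 - 1/(u**2 + 5) + C.
The condition gives C = 17/21 - 5*sqrt(33)/8 - (-5*sqrt(33)/8 - 4/21) = 1.
So G(u) = (2*u**2 - 5*(u**2 + 5)*sqrt(u**4 + 4*u**2 + 1) + 8)/(2*(u**2 + 5)).
Check: d/du[(2*u**2 - 5*(u**2 + 5)*sqrt(u**4 + 4*u**2 + 1) + 8)/(2*(u**2 + 5))] = (-5*u**7 - 60*u**5 - 225*u**3 + 2*u*sqrt(u**4 + 4*u**2 + 1) - 250*u)/(u**4*sqrt(u**4 + 4*u**2 + 1) + 10*u**2*sqrt(u**4 + 4*u**2 + 1) + 25*sqrt(u**4 + 4*u**2 + 1)) = G'(u).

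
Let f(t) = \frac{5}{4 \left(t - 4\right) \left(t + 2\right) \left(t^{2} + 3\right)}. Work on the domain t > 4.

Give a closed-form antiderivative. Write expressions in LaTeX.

Factor the denominator (4 \left(t - 4\right) \left(t + 2\right) \left(t^{2} + 3\right)) and decompose: f = \frac{5 \left(2 t - 11\right)}{532 \left(t^{2} + 3\right)} - \frac{5}{168 \left(t + 2\right)} + \frac{5}{456 \left(t - 4\right)}; each piece integrates to a log, atan, or power term.
Check: d/dt[- \frac{5 \left(- 7 \log{\left(t - 4 \right)} + 19 \log{\left(t + 2 \right)} - 6 \log{\left(t^{2} + 3 \right)} + 22 \sqrt{3} \operatorname{atan}{\left(\frac{\sqrt{3} t}{3} \right)}\right)}{3192}] = \frac{5}{4 t^{4} - 8 t^{3} - 20 t^{2} - 24 t - 96}, which equals f(t).

An antiderivative is F(t) = - \frac{5 \left(- 7 \log{\left(t - 4 \right)} + 19 \log{\left(t + 2 \right)} - 6 \log{\left(t^{2} + 3 \right)} + 22 \sqrt{3} \operatorname{atan}{\left(\frac{\sqrt{3} t}{3} \right)}\right)}{3192}.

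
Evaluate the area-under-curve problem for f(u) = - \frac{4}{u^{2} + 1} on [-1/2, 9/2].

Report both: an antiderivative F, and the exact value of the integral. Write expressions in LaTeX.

Antiderivative: F(u) = - 4 \operatorname{atan}{\left(u \right)}; value = - 4 \operatorname{atan}{\left(\frac{9}{2} \right)} - 4 \operatorname{atan}{\left(\frac{1}{2} \right)}

Recover f(u) by differentiating a candidate F(u); any mismatch rules it out.
F(u) = - 4 \operatorname{atan}{\left(u \right)} is an antiderivative of f.
Check: d/du[- 4 \operatorname{atan}{\left(u \right)}] = - \frac{4}{u^{2} + 1} = f(u).
F(9/2) = - 4 \operatorname{atan}{\left(\frac{9}{2} \right)}; F(-1/2) = 4 \operatorname{atan}{\left(\frac{1}{2} \right)}.
Integral = F(9/2) - F(-1/2) = - 4 \operatorname{atan}{\left(\frac{9}{2} \right)} - 4 \operatorname{atan}{\left(\frac{1}{2} \right)}.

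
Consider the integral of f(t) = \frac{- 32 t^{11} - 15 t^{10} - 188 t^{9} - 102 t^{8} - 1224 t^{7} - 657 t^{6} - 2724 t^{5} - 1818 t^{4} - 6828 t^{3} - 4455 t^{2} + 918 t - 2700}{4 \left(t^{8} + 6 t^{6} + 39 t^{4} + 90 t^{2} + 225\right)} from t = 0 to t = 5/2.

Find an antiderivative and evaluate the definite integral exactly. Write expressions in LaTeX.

Check any antiderivative F(t) by computing F'(t) and comparing it with f(t).
F(t) = \frac{- 8 t^{8} - 5 t^{7} - 22 t^{6} - 27 t^{5} - 94 t^{4} - 111 t^{3} + 90 t^{2} - 180 t + 297}{4 t^{4} + 12 t^{2} + 60} is an antiderivative of f.
Check: d/dt[\frac{- 8 t^{8} - 5 t^{7} - 22 t^{6} - 27 t^{5} - 94 t^{4} - 111 t^{3} + 90 t^{2} - 180 t + 297}{4 t^{4} + 12 t^{2} + 60}] = \frac{- 32 t^{11} - 15 t^{10} - 188 t^{9} - 102 t^{8} - 1224 t^{7} - 657 t^{6} - 2724 t^{5} - 1818 t^{4} - 6828 t^{3} - 4455 t^{2} + 918 t - 2700}{4 t^{8} + 24 t^{6} + 156 t^{4} + 360 t^{2} + 900}, which equals f(t).
F(5/2) = - \frac{3617709}{37280}; F(0) = \frac{99}{20}.
Integral = F(5/2) - F(0) = - \frac{760449}{7456}.

Antiderivative: F(t) = \frac{- 8 t^{8} - 5 t^{7} - 22 t^{6} - 27 t^{5} - 94 t^{4} - 111 t^{3} + 90 t^{2} - 180 t + 297}{4 t^{4} + 12 t^{2} + 60}; value = - \frac{760449}{7456}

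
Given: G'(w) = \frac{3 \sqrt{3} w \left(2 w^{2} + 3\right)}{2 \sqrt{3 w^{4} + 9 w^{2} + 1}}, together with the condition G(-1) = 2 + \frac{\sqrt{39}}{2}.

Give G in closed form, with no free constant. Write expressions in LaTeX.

G(w) = \frac{3 \sqrt{w^{4} + 3 w^{2} + \frac{1}{3}}}{2} + 2

G'(w) matches the chain-rule pattern g'(h)*h' with inner function h(w) = w^{4} + 3 w^{2} + \frac{1}{3}; substituting u = h(w) collapses the integral.
A general antiderivative is \frac{3 \sqrt{w^{4} + 3 w^{2} + \frac{1}{3}}}{2} + C.
The condition gives C = 2 + \frac{\sqrt{39}}{2} - (\frac{\sqrt{39}}{2}) = 2.
So G(w) = \frac{3 \sqrt{w^{4} + 3 w^{2} + \frac{1}{3}}}{2} + 2.
Check: d/dw[\frac{3 \sqrt{w^{4} + 3 w^{2} + \frac{1}{3}}}{2} + 2] = \frac{6 \sqrt{3} w^{3} + 9 \sqrt{3} w}{2 \sqrt{3 w^{4} + 9 w^{2} + 1}}, which equals G'(w).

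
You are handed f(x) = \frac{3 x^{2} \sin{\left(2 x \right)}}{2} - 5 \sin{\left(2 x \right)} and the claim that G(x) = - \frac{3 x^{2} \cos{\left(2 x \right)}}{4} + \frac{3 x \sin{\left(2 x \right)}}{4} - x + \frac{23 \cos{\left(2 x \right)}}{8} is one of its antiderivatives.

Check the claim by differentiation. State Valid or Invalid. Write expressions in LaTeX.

d/dx[G] = \frac{3 x^{2} \sin{\left(2 x \right)}}{2} - 5 \sin{\left(2 x \right)} - 1
d/dx[G] - f(x) = -1 != 0.

Invalid: d/dx[G] - f = -1, which is not 0.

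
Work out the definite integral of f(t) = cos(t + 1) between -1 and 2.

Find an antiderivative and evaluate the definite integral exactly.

Since d/dt undoes antidifferentiation here, F'(t) = f(t) is required of F(t).
F(t) = sin(t + 1) is an antiderivative of f.
Check: d/dt[sin(t + 1)] = cos(t + 1) = f(t).
F(2) = sin(3); F(-1) = 0.
Integral = F(2) - F(-1) = sin(3).

Antiderivative: F(t) = sin(t + 1); value = sin(3)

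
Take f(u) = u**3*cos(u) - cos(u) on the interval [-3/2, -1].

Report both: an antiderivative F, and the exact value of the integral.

Integrate term by term and add the pieces.
F(u) = u**3*sin(u) + 3*u**2*cos(u) - 6*u*sin(u) - sin(u) - 6*cos(u) is an antiderivative of f.
Check: d/du[u**3*sin(u) + 3*u**2*cos(u) - 6*u*sin(u) - sin(u) - 6*cos(u)] = u**3*cos(u) - cos(u) = f(u).
F(-1) = -4*sin(1) - 3*cos(1); F(-3/2) = -37*sin(3/2)/8 + 3*cos(3/2)/4.
Integral = F(-1) - F(-3/2) = -4*sin(1) - 3*cos(1) - 3*cos(3/2)/4 + 37*sin(3/2)/8.

Antiderivative: F(u) = u**3*sin(u) + 3*u**2*cos(u) - 6*u*sin(u) - sin(u) - 6*cos(u); value = -4*sin(1) - 3*cos(1) - 3*cos(3/2)/4 + 37*sin(3/2)/8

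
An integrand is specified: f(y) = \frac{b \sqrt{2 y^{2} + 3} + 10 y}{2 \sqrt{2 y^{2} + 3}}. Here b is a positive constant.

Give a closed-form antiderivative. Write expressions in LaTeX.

An antiderivative is F(y) = \frac{b y + 5 \sqrt{2 y^{2} + 3}}{2}.

A first test for any F(y): its y-derivative must equal f(y) identically.
Check: d/dy[\frac{b y + 5 \sqrt{2 y^{2} + 3}}{2}] = \frac{b \sqrt{2 y^{2} + 3} + 10 y}{2 \sqrt{2 y^{2} + 3}} = f(y).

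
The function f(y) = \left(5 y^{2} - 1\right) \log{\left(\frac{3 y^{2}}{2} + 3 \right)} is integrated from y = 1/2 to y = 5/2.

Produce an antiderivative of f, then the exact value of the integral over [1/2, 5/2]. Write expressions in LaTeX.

Antiderivative: F(y) = \frac{5 y^{3} \log{\left(\frac{3 y^{2}}{2} + 3 \right)}}{3} - \frac{10 y^{3}}{9} - y \log{\left(\frac{3 y^{2}}{2} + 3 \right)} + \frac{26 y}{3} - \frac{26 \sqrt{2} \operatorname{atan}{\left(\frac{\sqrt{2} y}{2} \right)}}{3}; value = - \frac{26 \sqrt{2} \operatorname{atan}{\left(\frac{5 \sqrt{2}}{4} \right)}}{3} + \frac{1}{9} + \frac{7 \log{\left(\frac{27}{8} \right)}}{24} + \frac{26 \sqrt{2} \operatorname{atan}{\left(\frac{\sqrt{2}}{4} \right)}}{3} + \frac{565 \log{\left(\frac{99}{8} \right)}}{24}

Check any antiderivative F(y) by computing F'(y) and comparing it with f(y).
F(y) = \frac{5 y^{3} \log{\left(\frac{3 y^{2}}{2} + 3 \right)}}{3} - \frac{10 y^{3}}{9} - y \log{\left(\frac{3 y^{2}}{2} + 3 \right)} + \frac{26 y}{3} - \frac{26 \sqrt{2} \operatorname{atan}{\left(\frac{\sqrt{2} y}{2} \right)}}{3} is an antiderivative of f.
Check: d/dy[\frac{5 y^{3} \log{\left(\frac{3 y^{2}}{2} + 3 \right)}}{3} - \frac{10 y^{3}}{9} - y \log{\left(\frac{3 y^{2}}{2} + 3 \right)} + \frac{26 y}{3} - \frac{26 \sqrt{2} \operatorname{atan}{\left(\frac{\sqrt{2} y}{2} \right)}}{3}] = 5 y^{2} \log{\left(\frac{y^{2}}{2} + 1 \right)} + 5 y^{2} \log{\left(3 \right)} - \log{\left(\frac{y^{2}}{2} + 1 \right)} - \log{\left(3 \right)}, which equals f(y).
F(5/2) = - \frac{26 \sqrt{2} \operatorname{atan}{\left(\frac{5 \sqrt{2}}{4} \right)}}{3} + \frac{155}{36} + \frac{565 \log{\left(\frac{99}{8} \right)}}{24}; F(1/2) = - \frac{26 \sqrt{2} \operatorname{atan}{\left(\frac{\sqrt{2}}{4} \right)}}{3} - \frac{7 \log{\left(\frac{27}{8} \right)}}{24} + \frac{151}{36}.
Integral = F(5/2) - F(1/2) = - \frac{26 \sqrt{2} \operatorname{atan}{\left(\frac{5 \sqrt{2}}{4} \right)}}{3} + \frac{1}{9} + \frac{7 \log{\left(\frac{27}{8} \right)}}{24} + \frac{26 \sqrt{2} \operatorname{atan}{\left(\frac{\sqrt{2}}{4} \right)}}{3} + \frac{565 \log{\left(\frac{99}{8} \right)}}{24}.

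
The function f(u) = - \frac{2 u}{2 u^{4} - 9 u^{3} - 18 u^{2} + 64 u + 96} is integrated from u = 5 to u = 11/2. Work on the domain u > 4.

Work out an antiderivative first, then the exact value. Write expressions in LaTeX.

Antiderivative: F(u) = \frac{13 \left(u - 4\right) \log{\left(u - 4 \right)} + 108 \left(u - 4\right) \log{\left(u + \frac{3}{2} \right)} - 121 \left(u - 4\right) \log{\left(u + 2 \right)} + 132}{1089 \left(u - 4\right)}; value = - \frac{\log{\left(\frac{15}{2} \right)}}{9} - \frac{12 \log{\left(\frac{13}{2} \right)}}{121} - \frac{4}{99} + \frac{13 \log{\left(\frac{3}{2} \right)}}{1089} + \frac{229 \log{\left(7 \right)}}{1089}

The denominator factors as \left(u - 4\right)^{2} \left(u + 2\right) \left(2 u + 3\right); partial fractions split f into directly integrable pieces: \frac{24}{121 \left(2 u + 3\right)} - \frac{1}{9 \left(u + 2\right)} + \frac{13}{1089 \left(u - 4\right)} - \frac{4}{33 \left(u - 4\right)^{2}}.
F(u) = \frac{13 \left(u - 4\right) \log{\left(u - 4 \right)} + 108 \left(u - 4\right) \log{\left(u + \frac{3}{2} \right)} - 121 \left(u - 4\right) \log{\left(u + 2 \right)} + 132}{1089 \left(u - 4\right)} is an antiderivative of f.
Check: d/du[\frac{13 \left(u - 4\right) \log{\left(u - 4 \right)} + 108 \left(u - 4\right) \log{\left(u + \frac{3}{2} \right)} - 121 \left(u - 4\right) \log{\left(u + 2 \right)} + 132}{1089 \left(u - 4\right)}] = - \frac{2 u}{2 u^{4} - 9 u^{3} - 18 u^{2} + 64 u + 96} = f(u).
F(11/2) = - \frac{\log{\left(\frac{15}{2} \right)}}{9} + \frac{13 \log{\left(\frac{3}{2} \right)}}{1089} + \frac{8}{99} + \frac{12 \log{\left(7 \right)}}{121}; F(5) = - \frac{\log{\left(7 \right)}}{9} + \frac{4}{33} + \frac{12 \log{\left(\frac{13}{2} \right)}}{121}.
Integral = F(11/2) - F(5) = - \frac{\log{\left(\frac{15}{2} \right)}}{9} - \frac{12 \log{\left(\frac{13}{2} \right)}}{121} - \frac{4}{99} + \frac{13 \log{\left(\frac{3}{2} \right)}}{1089} + \frac{229 \log{\left(7 \right)}}{1089}.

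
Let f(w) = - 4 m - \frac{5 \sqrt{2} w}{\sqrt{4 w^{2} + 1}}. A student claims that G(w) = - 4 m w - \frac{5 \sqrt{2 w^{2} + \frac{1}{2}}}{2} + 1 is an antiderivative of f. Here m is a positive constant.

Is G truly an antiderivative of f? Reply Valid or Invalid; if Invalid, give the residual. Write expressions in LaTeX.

Valid - differentiating G returns exactly f.

d/dw[G] = \frac{- 4 m \sqrt{4 w^{2} + 1} - 5 \sqrt{2} w}{\sqrt{4 w^{2} + 1}}
This equals f(w) exactly, so the claim holds.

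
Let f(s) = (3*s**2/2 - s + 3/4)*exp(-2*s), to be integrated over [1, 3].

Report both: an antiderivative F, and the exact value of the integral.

Antiderivative: F(s) = -(3*s**2 + s + 2)*exp(-2*s)/4; value = -8*exp(-6) + 3*exp(-2)/2

f has the shape u'v + uv' for u = -3*s**2/4 - s/4 - 1/2 and v = exp(-2*s) — it is the derivative of the product u*v.
F(s) = -(3*s**2 + s + 2)*exp(-2*s)/4 is an antiderivative of f.
Check: d/ds[-(3*s**2 + s + 2)*exp(-2*s)/4] = (6*s**2 - 4*s + 3)*exp(-2*s)/4, which equals f(s).
F(3) = -8*exp(-6); F(1) = -3*exp(-2)/2.
Integral = F(3) - F(1) = -8*exp(-6) + 3*exp(-2)/2.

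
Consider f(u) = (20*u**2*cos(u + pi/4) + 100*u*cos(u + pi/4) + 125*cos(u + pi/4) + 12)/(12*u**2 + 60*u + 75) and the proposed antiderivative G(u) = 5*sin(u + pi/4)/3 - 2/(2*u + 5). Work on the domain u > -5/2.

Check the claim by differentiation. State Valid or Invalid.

Valid: G'(u) = f(u).

d/du[G] = (20*u**2*cos(u + pi/4) + 100*u*cos(u + pi/4) + 125*cos(u + pi/4) + 12)/(12*u**2 + 60*u + 75)
This equals f(u) exactly, so the claim holds.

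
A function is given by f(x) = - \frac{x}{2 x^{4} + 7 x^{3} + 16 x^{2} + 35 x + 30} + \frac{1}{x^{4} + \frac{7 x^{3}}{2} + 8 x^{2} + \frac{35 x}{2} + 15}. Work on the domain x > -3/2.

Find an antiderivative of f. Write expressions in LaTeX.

Factor the denominator (\left(x + 2\right) \left(2 x + 3\right) \left(x^{2} + 5\right)) and decompose: f = - \frac{10 x + 43}{261 \left(x^{2} + 5\right)} + \frac{28}{29 \left(2 x + 3\right)} - \frac{4}{9 \left(x + 2\right)}; each piece integrates to a log, atan, or power term.
Check: d/dx[\frac{14 \log{\left(x + \frac{3}{2} \right)}}{29} - \frac{4 \log{\left(x + 2 \right)}}{9} - \frac{5 \log{\left(x^{2} + 5 \right)}}{261} - \frac{43 \sqrt{5} \operatorname{atan}{\left(\frac{\sqrt{5} x}{5} \right)}}{1305}] = \frac{2 - x}{2 x^{4} + 7 x^{3} + 16 x^{2} + 35 x + 30}, which equals f(x).

An antiderivative is F(x) = \frac{14 \log{\left(x + \frac{3}{2} \right)}}{29} - \frac{4 \log{\left(x + 2 \right)}}{9} - \frac{5 \log{\left(x^{2} + 5 \right)}}{261} - \frac{43 \sqrt{5} \operatorname{atan}{\left(\frac{\sqrt{5} x}{5} \right)}}{1305}.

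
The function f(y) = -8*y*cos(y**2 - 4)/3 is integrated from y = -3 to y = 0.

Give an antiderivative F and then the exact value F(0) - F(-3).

Antiderivative: F(y) = -4*sin(y**2 - 4)/3; value = 4*sin(5)/3 + 4*sin(4)/3

The substitution u = y**2 - 4 works: f is exactly (dF/du)*(du/dy) for that inner function.
F(y) = -4*sin(y**2 - 4)/3 is an antiderivative of f.
Check: d/dy[-4*sin(y**2 - 4)/3] = -8*y*cos(y**2 - 4)/3 = f(y).
F(0) = 4*sin(4)/3; F(-3) = -4*sin(5)/3.
Integral = F(0) - F(-3) = 4*sin(5)/3 + 4*sin(4)/3.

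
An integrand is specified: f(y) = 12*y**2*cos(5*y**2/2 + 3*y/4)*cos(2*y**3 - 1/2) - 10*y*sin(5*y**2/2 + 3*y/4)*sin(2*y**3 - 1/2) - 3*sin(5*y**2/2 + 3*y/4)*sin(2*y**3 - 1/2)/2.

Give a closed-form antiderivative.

An antiderivative is F(y) = 2*sin(2*y**3 - 1/2)*cos(5*y**2/2 + 3*y/4).

Recognize the product-rule pattern: f = u'v + uv' with u = 2*cos(5*y**2/2 + 3*y/4), v = sin(2*y**3 - 1/2), so integration by parts undoes it.
Check: d/dy[2*sin(2*y**3 - 1/2)*cos(5*y**2/2 + 3*y/4)] = 12*y**2*cos(5*y**2/2 + 3*y/4)*cos(2*y**3 - 1/2) - 10*y*sin(5*y**2/2 + 3*y/4)*sin(2*y**3 - 1/2) - 3*sin(5*y**2/2 + 3*y/4)*sin(2*y**3 - 1/2)/2 = f(y).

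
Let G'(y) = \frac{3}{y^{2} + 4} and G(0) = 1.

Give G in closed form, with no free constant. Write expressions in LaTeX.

G(y) = \frac{3 \operatorname{atan}{\left(\frac{y}{2} \right)}}{2} + 1

Differentiate the proposed G(y) back; it has to land on the given G'(y).
A general antiderivative is \frac{3 \operatorname{atan}{\left(\frac{y}{2} \right)}}{2} + C.
The condition gives C = 1 - (0) = 1.
So G(y) = \frac{3 \operatorname{atan}{\left(\frac{y}{2} \right)}}{2} + 1.
Check: d/dy[\frac{3 \operatorname{atan}{\left(\frac{y}{2} \right)}}{2} + 1] = \frac{3}{y^{2} + 4} = G'(y).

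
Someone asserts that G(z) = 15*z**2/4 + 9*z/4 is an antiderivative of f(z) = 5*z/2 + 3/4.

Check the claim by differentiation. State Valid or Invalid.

Invalid: d/dz[G] - f = 5*z + 3/2, which is not 0.

d/dz[G] = 15*z/2 + 9/4
d/dz[G] - f(z) = 5*z + 3/2 != 0.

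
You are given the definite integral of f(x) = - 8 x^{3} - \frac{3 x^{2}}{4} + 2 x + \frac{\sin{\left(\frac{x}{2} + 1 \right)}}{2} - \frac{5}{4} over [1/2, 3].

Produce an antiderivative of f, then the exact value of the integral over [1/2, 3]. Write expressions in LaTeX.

Antiderivative: F(x) = - 2 x^{4} - \frac{x^{3}}{4} + x^{2} - \frac{5 x}{4} - \cos{\left(\frac{x}{2} + 1 \right)}; value = - \frac{5215}{32} + \cos{\left(\frac{5}{4} \right)} - \cos{\left(\frac{5}{2} \right)}

The integrand splits into summands that can be handled one at a time.
F(x) = - 2 x^{4} - \frac{x^{3}}{4} + x^{2} - \frac{5 x}{4} - \cos{\left(\frac{x}{2} + 1 \right)} is an antiderivative of f.
Check: d/dx[- 2 x^{4} - \frac{x^{3}}{4} + x^{2} - \frac{5 x}{4} - \cos{\left(\frac{x}{2} + 1 \right)}] = - 8 x^{3} - \frac{3 x^{2}}{4} + 2 x + \frac{\sin{\left(\frac{x}{2} + 1 \right)}}{2} - \frac{5}{4} = f(x).
F(3) = - \frac{327}{2} - \cos{\left(\frac{5}{2} \right)}; F(1/2) = - \frac{17}{32} - \cos{\left(\frac{5}{4} \right)}.
Integral = F(3) - F(1/2) = - \frac{5215}{32} + \cos{\left(\frac{5}{4} \right)} - \cos{\left(\frac{5}{2} \right)}.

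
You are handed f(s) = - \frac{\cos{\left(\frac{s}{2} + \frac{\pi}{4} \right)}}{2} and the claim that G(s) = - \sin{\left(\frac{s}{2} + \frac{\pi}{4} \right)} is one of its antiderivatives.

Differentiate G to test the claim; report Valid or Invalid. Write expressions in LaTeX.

Valid - the claim checks out under differentiation.

d/ds[G] = - \frac{\cos{\left(\frac{s}{2} + \frac{\pi}{4} \right)}}{2}
This equals f(s) exactly, so the claim holds.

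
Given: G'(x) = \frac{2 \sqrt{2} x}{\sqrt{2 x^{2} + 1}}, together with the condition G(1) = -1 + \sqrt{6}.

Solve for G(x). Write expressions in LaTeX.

G'(x) matches the chain-rule pattern g'(h)*h' with inner function h(x) = 4 x^{2} + 2; substituting u = h(x) collapses the integral.
A general antiderivative is \sqrt{4 x^{2} + 2} + C.
The condition gives C = -1 + \sqrt{6} - (\sqrt{6}) = -1.
So G(x) = \sqrt{2} \sqrt{2 x^{2} + 1} - 1.
Check: d/dx[\sqrt{2} \sqrt{2 x^{2} + 1} - 1] = \frac{2 \sqrt{2} x}{\sqrt{2 x^{2} + 1}} = G'(x).

G(x) = \sqrt{2} \sqrt{2 x^{2} + 1} - 1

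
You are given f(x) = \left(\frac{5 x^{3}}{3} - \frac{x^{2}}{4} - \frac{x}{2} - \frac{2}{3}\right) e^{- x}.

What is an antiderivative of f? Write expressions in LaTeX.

An antiderivative is F(x) = - \frac{\left(20 x^{3} + 57 x^{2} + 108 x + 100\right) e^{- x}}{12}.

Recognize the product-rule pattern: f = u'v + uv' with u = - \frac{5 x^{3}}{3} - \frac{19 x^{2}}{4} - 9 x - \frac{25}{3}, v = e^{- x}, so integration by parts undoes it.
Check: d/dx[- \frac{\left(20 x^{3} + 57 x^{2} + 108 x + 100\right) e^{- x}}{12}] = \frac{\left(20 x^{3} - 3 x^{2} - 6 x - 8\right) e^{- x}}{12}, which equals f(x).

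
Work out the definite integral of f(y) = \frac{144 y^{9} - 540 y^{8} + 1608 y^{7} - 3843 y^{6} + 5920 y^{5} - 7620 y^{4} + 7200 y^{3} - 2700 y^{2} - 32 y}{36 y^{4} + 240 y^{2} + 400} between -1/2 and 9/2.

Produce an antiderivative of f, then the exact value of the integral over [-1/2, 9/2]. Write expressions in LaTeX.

Antiderivative: F(y) = \frac{2 y^{6}}{3} - 3 y^{5} + \frac{9 y^{4}}{2} - \frac{9 y^{3}}{4} + \frac{2}{\frac{9 y^{2}}{2} + 15}; value = \frac{239409715}{146028}

Since d/dy undoes antidifferentiation here, F'(y) = f(y) is required of F(y).
F(y) = \frac{2 y^{6}}{3} - 3 y^{5} + \frac{9 y^{4}}{2} - \frac{9 y^{3}}{4} + \frac{2}{\frac{9 y^{2}}{2} + 15} is an antiderivative of f.
Check: d/dy[\frac{2 y^{6}}{3} - 3 y^{5} + \frac{9 y^{4}}{2} - \frac{9 y^{3}}{4} + \frac{2}{\frac{9 y^{2}}{2} + 15}] = \frac{144 y^{9} - 540 y^{8} + 1608 y^{7} - 3843 y^{6} + 5920 y^{5} - 7620 y^{4} + 7200 y^{3} - 2700 y^{2} - 32 y}{36 y^{4} + 240 y^{2} + 400} = f(y).
F(9/2) = \frac{5570353}{3396}; F(-1/2) = \frac{34}{43}.
Integral = F(9/2) - F(-1/2) = \frac{239409715}{146028}.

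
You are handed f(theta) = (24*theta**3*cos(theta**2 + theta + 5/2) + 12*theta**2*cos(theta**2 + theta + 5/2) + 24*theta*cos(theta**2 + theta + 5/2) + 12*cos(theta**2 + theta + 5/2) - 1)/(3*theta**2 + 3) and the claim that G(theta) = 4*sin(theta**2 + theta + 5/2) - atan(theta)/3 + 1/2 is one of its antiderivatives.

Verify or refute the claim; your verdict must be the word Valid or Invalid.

d/dtheta[G] = (24*theta**3*cos(theta**2 + theta + 5/2) + 12*theta**2*cos(theta**2 + theta + 5/2) + 24*theta*cos(theta**2 + theta + 5/2) + 12*cos(theta**2 + theta + 5/2) - 1)/(3*theta**2 + 3)
This equals f(theta) exactly, so the claim holds.

Valid - differentiating G returns exactly f.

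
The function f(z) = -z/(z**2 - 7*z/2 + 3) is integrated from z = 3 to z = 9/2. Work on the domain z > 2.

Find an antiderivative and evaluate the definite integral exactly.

Factor the denominator ((z - 2)*(2*z - 3)) and decompose: f = 6/(2*z - 3) - 4/(z - 2); each piece integrates to a log, atan, or power term.
F(z) = -4*log(z - 2) + 3*log(z - 3/2) is an antiderivative of f.
Check: d/dz[-4*log(z - 2) + 3*log(z - 3/2)] = -2*z/(2*z**2 - 7*z + 6), which equals f(z).
F(9/2) = -4*log(5/2) + 3*log(3); F(3) = 3*log(3/2).
Integral = F(9/2) - F(3) = -4*log(5/2) - 3*log(3/2) + 3*log(3).

Antiderivative: F(z) = -4*log(z - 2) + 3*log(z - 3/2); value = -4*log(5/2) - 3*log(3/2) + 3*log(3)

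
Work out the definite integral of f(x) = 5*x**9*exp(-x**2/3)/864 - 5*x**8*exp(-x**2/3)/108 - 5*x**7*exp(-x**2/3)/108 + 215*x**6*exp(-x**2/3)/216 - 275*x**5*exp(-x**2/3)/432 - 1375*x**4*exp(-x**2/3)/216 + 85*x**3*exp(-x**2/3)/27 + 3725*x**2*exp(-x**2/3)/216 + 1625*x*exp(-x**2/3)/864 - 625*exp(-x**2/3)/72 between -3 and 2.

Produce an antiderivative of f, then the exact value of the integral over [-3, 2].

Recognize the product-rule pattern: f = u'v + uv' with u = -20*(-x**2/4 + x/2 + 5/4)**4/9, v = exp(-x**2/3), so integration by parts undoes it.
F(x) = -5*(-x**2 + 2*x + 5)**4*exp(-x**2/3)/576 is an antiderivative of f.
Check: d/dx[-5*(-x**2 + 2*x + 5)**4*exp(-x**2/3)/576] = (5*x**9 - 40*x**8 - 40*x**7 + 860*x**6 - 550*x**5 - 5500*x**4 + 2720*x**3 + 14900*x**2 + 1625*x - 7500)*exp(-x**2/3)/864, which equals f(x).
F(2) = -3125*exp(-4/3)/576; F(-3) = -3125*exp(-3)/36.
Integral = F(2) - F(-3) = -3125*exp(-4/3)/576 + 3125*exp(-3)/36.

Antiderivative: F(x) = -5*(-x**2 + 2*x + 5)**4*exp(-x**2/3)/576; value = -3125*exp(-4/3)/576 + 3125*exp(-3)/36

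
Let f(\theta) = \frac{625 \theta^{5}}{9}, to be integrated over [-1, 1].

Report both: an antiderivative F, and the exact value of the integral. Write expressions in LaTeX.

Antiderivative: F(\theta) = \frac{625 \theta^{6}}{54}; value = 0

For F(\theta) to be correct the identity F'(\theta) - f(\theta) = 0 must hold.
F(\theta) = \frac{625 \theta^{6}}{54} is an antiderivative of f.
Check: d/d\theta[\frac{625 \theta^{6}}{54}] = \frac{625 \theta^{5}}{9} = f(\theta).
F(1) = \frac{625}{54}; F(-1) = \frac{625}{54}.
Integral = F(1) - F(-1) = 0.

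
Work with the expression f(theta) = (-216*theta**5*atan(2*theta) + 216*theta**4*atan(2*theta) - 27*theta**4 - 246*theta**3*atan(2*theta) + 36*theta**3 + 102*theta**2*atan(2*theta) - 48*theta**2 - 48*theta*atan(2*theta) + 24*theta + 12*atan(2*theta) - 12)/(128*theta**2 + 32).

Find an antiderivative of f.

f has the shape u'v + uv' for u = -3*(3*theta**2/4 - theta/2 + 1/2)**2/4 and v = atan(2*theta) — it is the derivative of the product u*v.
Check: d/dtheta[-3*(3*theta**2/4 - theta/2 + 1/2)**2*atan(2*theta)/4] = (-216*theta**5*atan(2*theta) + 216*theta**4*atan(2*theta) - 27*theta**4 - 246*theta**3*atan(2*theta) + 36*theta**3 + 102*theta**2*atan(2*theta) - 48*theta**2 - 48*theta*atan(2*theta) + 24*theta + 12*atan(2*theta) - 12)/(128*theta**2 + 32) = f(theta).

An antiderivative is F(theta) = -3*(3*theta**2/4 - theta/2 + 1/2)**2*atan(2*theta)/4.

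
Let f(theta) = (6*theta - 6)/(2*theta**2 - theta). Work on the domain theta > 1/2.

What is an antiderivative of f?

The denominator factors as theta*(2*theta - 1); partial fractions split f into directly integrable pieces: -6/(2*theta - 1) + 6/theta.
Check: d/dtheta[6*log(theta) - 3*log(theta - 1/2)] = (6*theta - 6)/(2*theta**2 - theta) = f(theta).

An antiderivative is F(theta) = 6*log(theta) - 3*log(theta - 1/2).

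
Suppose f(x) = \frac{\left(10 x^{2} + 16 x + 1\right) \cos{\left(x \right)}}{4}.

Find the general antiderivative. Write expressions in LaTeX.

Since d/dx undoes antidifferentiation here, F'(x) = f(x) is required of F(x).
Check: d/dx[\frac{10 x^{2} \sin{\left(x \right)} + 16 x \sin{\left(x \right)} + 20 x \cos{\left(x \right)} - 19 \sin{\left(x \right)} + 16 \cos{\left(x \right)}}{4}] = \frac{5 x^{2} \cos{\left(x \right)}}{2} + 4 x \cos{\left(x \right)} + \frac{\cos{\left(x \right)}}{4}, which equals f(x).

F(x) = \frac{10 x^{2} \sin{\left(x \right)} + 16 x \sin{\left(x \right)} + 20 x \cos{\left(x \right)} - 19 \sin{\left(x \right)} + 16 \cos{\left(x \right)}}{4} + C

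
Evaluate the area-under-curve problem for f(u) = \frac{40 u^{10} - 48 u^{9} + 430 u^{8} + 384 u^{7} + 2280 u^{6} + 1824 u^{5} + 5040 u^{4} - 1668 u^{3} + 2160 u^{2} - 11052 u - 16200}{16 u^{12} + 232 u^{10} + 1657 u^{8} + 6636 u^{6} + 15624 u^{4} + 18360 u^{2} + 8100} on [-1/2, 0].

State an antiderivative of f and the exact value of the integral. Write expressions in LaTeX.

Differentiate the proposed F(u) back; it has to land on f(u) exactly.
F(u) = \frac{- 10 u^{5} + 6 u^{4} - 60 u^{3} - 24 u^{2} - 180 u + 33}{4 u^{6} + 29 u^{4} + 102 u^{2} + 90} is an antiderivative of f.
Check: d/du[\frac{- 10 u^{5} + 6 u^{4} - 60 u^{3} - 24 u^{2} - 180 u + 33}{4 u^{6} + 29 u^{4} + 102 u^{2} + 90}] = \frac{40 u^{10} - 48 u^{9} + 430 u^{8} + 384 u^{7} + 2280 u^{6} + 1824 u^{5} + 5040 u^{4} - 1668 u^{3} + 2160 u^{2} - 11052 u - 16200}{16 u^{12} + 232 u^{10} + 1657 u^{8} + 6636 u^{6} + 15624 u^{4} + 18360 u^{2} + 8100} = f(u).
F(0) = \frac{11}{30}; F(-1/2) = \frac{2003}{1878}.
Integral = F(0) - F(-1/2) = - \frac{3286}{4695}.

Antiderivative: F(u) = \frac{- 10 u^{5} + 6 u^{4} - 60 u^{3} - 24 u^{2} - 180 u + 33}{4 u^{6} + 29 u^{4} + 102 u^{2} + 90}; value = - \frac{3286}{4695}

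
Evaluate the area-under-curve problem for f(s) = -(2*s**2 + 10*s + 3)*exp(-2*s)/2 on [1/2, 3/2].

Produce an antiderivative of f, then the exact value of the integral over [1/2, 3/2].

Antiderivative: F(s) = s**2*exp(-2*s)/2 + 3*s*exp(-2*s) + 9*exp(-2*s)/4; value = -31*exp(-1)/8 + 63*exp(-3)/8

Recognize the product-rule pattern: f = u'v + uv' with u = s**2/2 + 3*s + 9/4, v = exp(-2*s), so integration by parts undoes it.
F(s) = s**2*exp(-2*s)/2 + 3*s*exp(-2*s) + 9*exp(-2*s)/4 is an antiderivative of f.
Check: d/ds[s**2*exp(-2*s)/2 + 3*s*exp(-2*s) + 9*exp(-2*s)/4] = (-2*s**2 - 10*s - 3)*exp(-2*s)/2, which equals f(s).
F(3/2) = 63*exp(-3)/8; F(1/2) = 31*exp(-1)/8.
Integral = F(3/2) - F(1/2) = -31*exp(-1)/8 + 63*exp(-3)/8.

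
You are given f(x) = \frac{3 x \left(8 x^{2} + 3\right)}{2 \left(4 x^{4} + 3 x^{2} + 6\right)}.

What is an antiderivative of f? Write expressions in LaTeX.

An antiderivative is F(x) = \frac{3 \log{\left(\frac{2 x^{4}}{3} + \frac{x^{2}}{2} + 1 \right)}}{4}.

The substitution u = \frac{2 x^{4}}{3} + \frac{x^{2}}{2} + 1 works: f is exactly (dF/du)*(du/dx) for that inner function.
Check: d/dx[\frac{3 \log{\left(\frac{2 x^{4}}{3} + \frac{x^{2}}{2} + 1 \right)}}{4}] = \frac{24 x^{3} + 9 x}{8 x^{4} + 6 x^{2} + 12}, which equals f(x).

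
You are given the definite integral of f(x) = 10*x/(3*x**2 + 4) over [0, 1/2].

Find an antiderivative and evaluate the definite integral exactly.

The substitution u = x**2 + 4/3 works: f is exactly (dF/du)*(du/dx) for that inner function.
F(x) = 5*log(x**2 + 4/3)/3 is an antiderivative of f.
Check: d/dx[5*log(x**2 + 4/3)/3] = 10*x/(3*x**2 + 4) = f(x).
F(1/2) = 5*log(19/12)/3; F(0) = 5*log(4/3)/3.
Integral = F(1/2) - F(0) = -5*log(4/3)/3 + 5*log(19/12)/3.

Antiderivative: F(x) = 5*log(x**2 + 4/3)/3; value = -5*log(4/3)/3 + 5*log(19/12)/3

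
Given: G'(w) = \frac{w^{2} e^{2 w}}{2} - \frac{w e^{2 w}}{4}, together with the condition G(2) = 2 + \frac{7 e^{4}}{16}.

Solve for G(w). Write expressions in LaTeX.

Recognize the product-rule pattern: G'(w) = u'v + uv' with u = \frac{w^{2}}{4} - \frac{3 w}{8} + \frac{3}{16}, v = e^{2 w}, so integration by parts undoes it.
A general antiderivative is \frac{\left(4 w^{2} - 6 w + 3\right) e^{2 w}}{16} + C.
The condition gives C = 2 + \frac{7 e^{4}}{16} - (\frac{7 e^{4}}{16}) = 2.
So G(w) = \frac{w^{2} e^{2 w}}{4} - \frac{3 w e^{2 w}}{8} + \frac{3 e^{2 w}}{16} + 2.
Check: d/dw[\frac{w^{2} e^{2 w}}{4} - \frac{3 w e^{2 w}}{8} + \frac{3 e^{2 w}}{16} + 2] = \frac{w^{2} e^{2 w}}{2} - \frac{w e^{2 w}}{4} = G'(w).

G(w) = \frac{w^{2} e^{2 w}}{4} - \frac{3 w e^{2 w}}{8} + \frac{3 e^{2 w}}{16} + 2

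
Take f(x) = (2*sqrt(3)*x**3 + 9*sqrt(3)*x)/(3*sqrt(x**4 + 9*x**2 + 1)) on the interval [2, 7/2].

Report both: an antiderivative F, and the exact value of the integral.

Antiderivative: F(x) = sqrt(3)*sqrt(x**4 + 9*x**2 + 1)/3; value = -sqrt(159)/3 + sqrt(12543)/12

The substitution u = x**4/3 + 3*x**2 + 1/3 works: f is exactly (dF/du)*(du/dx) for that inner function.
F(x) = sqrt(3)*sqrt(x**4 + 9*x**2 + 1)/3 is an antiderivative of f.
Check: d/dx[sqrt(3)*sqrt(x**4 + 9*x**2 + 1)/3] = (2*sqrt(3)*x**3 + 9*sqrt(3)*x)/(3*sqrt(x**4 + 9*x**2 + 1)) = f(x).
F(7/2) = sqrt(12543)/12; F(2) = sqrt(159)/3.
Integral = F(7/2) - F(2) = -sqrt(159)/3 + sqrt(12543)/12.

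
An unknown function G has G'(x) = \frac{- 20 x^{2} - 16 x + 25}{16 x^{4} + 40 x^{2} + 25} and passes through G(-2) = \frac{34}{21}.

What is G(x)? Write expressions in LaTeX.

G(x) = \frac{5 x + 2}{4 x^{2} + 5} + 2

Recognize the product-rule pattern: G'(x) = u'v + uv' with u = \frac{1}{4 x^{2} + 5}, v = 5 x + 2, so integration by parts undoes it.
A general antiderivative is \frac{5 x + 2}{4 x^{2} + 5} + C.
The condition gives C = \frac{34}{21} - (- \frac{8}{21}) = 2.
So G(x) = \frac{5 x + 2}{4 x^{2} + 5} + 2.
Check: d/dx[\frac{5 x + 2}{4 x^{2} + 5} + 2] = \frac{- 20 x^{2} - 16 x + 25}{16 x^{4} + 40 x^{2} + 25} = G'(x).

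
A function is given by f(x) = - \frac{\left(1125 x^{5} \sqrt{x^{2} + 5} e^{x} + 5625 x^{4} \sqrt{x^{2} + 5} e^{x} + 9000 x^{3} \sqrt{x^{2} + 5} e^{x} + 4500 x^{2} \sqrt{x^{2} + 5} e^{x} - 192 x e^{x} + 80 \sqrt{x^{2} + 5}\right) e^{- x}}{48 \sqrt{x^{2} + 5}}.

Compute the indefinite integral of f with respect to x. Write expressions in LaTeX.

Check any antiderivative F(x) by computing F'(x) and comparing it with f(x).
Check: d/dx[- \frac{\left(375 x^{6} e^{x} + 2250 x^{5} e^{x} + 4500 x^{4} e^{x} + 3000 x^{3} e^{x} - 384 \sqrt{x^{2} + 5} e^{x} - 160\right) e^{- x}}{96}] = \frac{\left(- 1125 x^{5} \sqrt{x^{2} + 5} e^{x} - 5625 x^{4} \sqrt{x^{2} + 5} e^{x} - 9000 x^{3} \sqrt{x^{2} + 5} e^{x} - 4500 x^{2} \sqrt{x^{2} + 5} e^{x} + 192 x e^{x} - 80 \sqrt{x^{2} + 5}\right) e^{- x}}{48 \sqrt{x^{2} + 5}}, which equals f(x).

F(x) = - \frac{\left(375 x^{6} e^{x} + 2250 x^{5} e^{x} + 4500 x^{4} e^{x} + 3000 x^{3} e^{x} - 384 \sqrt{x^{2} + 5} e^{x} - 160\right) e^{- x}}{96} + C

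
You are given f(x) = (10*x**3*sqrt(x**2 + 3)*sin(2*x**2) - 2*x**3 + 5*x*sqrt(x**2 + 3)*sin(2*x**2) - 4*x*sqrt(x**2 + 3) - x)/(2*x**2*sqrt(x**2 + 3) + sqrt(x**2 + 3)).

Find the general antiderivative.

F(x) = -sqrt(x**2 + 3) - log(2*x**2 + 1) - 5*cos(2*x**2)/4 + C

An antiderivative F(x) passes only if d/dx[F] lands on f(x) exactly.
Check: d/dx[-sqrt(x**2 + 3) - log(2*x**2 + 1) - 5*cos(2*x**2)/4] = (10*x**3*sqrt(x**2 + 3)*sin(2*x**2) - 2*x**3 + 5*x*sqrt(x**2 + 3)*sin(2*x**2) - 4*x*sqrt(x**2 + 3) - x)/(2*x**2*sqrt(x**2 + 3) + sqrt(x**2 + 3)) = f(x).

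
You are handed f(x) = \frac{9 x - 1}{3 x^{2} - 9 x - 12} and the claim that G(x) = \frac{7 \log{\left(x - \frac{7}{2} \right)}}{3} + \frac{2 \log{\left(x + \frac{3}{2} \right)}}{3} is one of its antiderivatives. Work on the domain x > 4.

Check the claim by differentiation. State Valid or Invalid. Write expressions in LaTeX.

Invalid: d/dx[G] - f = \frac{- 18 x^{2} - 5 x - 77}{12 x^{4} - 60 x^{3} - 39 x^{2} + 285 x + 252}, which is not 0.

d/dx[G] = \frac{36 x + 14}{12 x^{2} - 24 x - 63}
d/dx[G] - f(x) = \frac{- 18 x^{2} - 5 x - 77}{12 x^{4} - 60 x^{3} - 39 x^{2} + 285 x + 252} != 0.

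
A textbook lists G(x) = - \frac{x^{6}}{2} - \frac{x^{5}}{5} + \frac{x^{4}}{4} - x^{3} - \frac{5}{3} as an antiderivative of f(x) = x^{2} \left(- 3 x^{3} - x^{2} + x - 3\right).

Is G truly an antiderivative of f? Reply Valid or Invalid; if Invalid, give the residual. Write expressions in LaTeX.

d/dx[G] = - 3 x^{5} - x^{4} + x^{3} - 3 x^{2}
This equals f(x) exactly, so the claim holds.

Valid - the claim checks out under differentiation.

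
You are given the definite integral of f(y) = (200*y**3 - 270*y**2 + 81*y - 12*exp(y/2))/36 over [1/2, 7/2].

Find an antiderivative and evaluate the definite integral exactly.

Antiderivative: F(y) = 25*y**4/18 - 5*y**3/2 + 9*y**2/8 - 2*exp(y/2)/3; value = -2*exp(7/4)/3 + 2*exp(1/4)/3 + 2759/24

Recover f(y) by differentiating a candidate F(y); any mismatch rules it out.
F(y) = 25*y**4/18 - 5*y**3/2 + 9*y**2/8 - 2*exp(y/2)/3 is an antiderivative of f.
Check: d/dy[25*y**4/18 - 5*y**3/2 + 9*y**2/8 - 2*exp(y/2)/3] = 50*y**3/9 - 15*y**2/2 + 9*y/4 - exp(y/2)/3, which equals f(y).
F(7/2) = 8281/72 - 2*exp(7/4)/3; F(1/2) = 1/18 - 2*exp(1/4)/3.
Integral = F(7/2) - F(1/2) = -2*exp(7/4)/3 + 2*exp(1/4)/3 + 2759/24.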